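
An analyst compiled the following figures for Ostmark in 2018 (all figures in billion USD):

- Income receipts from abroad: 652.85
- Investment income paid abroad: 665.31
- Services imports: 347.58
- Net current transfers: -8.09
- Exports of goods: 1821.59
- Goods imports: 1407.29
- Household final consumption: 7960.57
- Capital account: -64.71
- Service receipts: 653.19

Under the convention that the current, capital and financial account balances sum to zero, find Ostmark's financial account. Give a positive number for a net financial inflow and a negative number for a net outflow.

-634.65

Goods balance = 1821.59 - 1407.29 = 414.30
Services balance = 653.19 - 347.58 = 305.61
Trade balance (goods + services) = 414.30 + 305.61 = 719.91
Net primary income = 652.85 - 665.31 = -12.46
Net secondary income = -8.09
Current account = 719.91 + (-12.46) + (-8.09) = 699.36
Financial account = -(699.36 + (-64.71)) = -634.65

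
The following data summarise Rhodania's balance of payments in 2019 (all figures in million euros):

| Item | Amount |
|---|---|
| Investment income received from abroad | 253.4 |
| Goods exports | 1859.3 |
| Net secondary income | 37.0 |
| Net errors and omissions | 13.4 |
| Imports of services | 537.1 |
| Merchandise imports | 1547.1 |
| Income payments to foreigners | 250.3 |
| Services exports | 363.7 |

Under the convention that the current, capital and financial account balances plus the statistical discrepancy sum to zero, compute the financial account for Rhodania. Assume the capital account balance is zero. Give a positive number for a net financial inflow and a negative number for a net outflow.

-192.3

Goods balance = 1859.3 - 1547.1 = 312.2
Services balance = 363.7 - 537.1 = -173.4
Trade balance (goods + services) = 312.2 + (-173.4) = 138.8
Net primary income = 253.4 - 250.3 = 3.1
Net secondary income = 37.0
Current account = 138.8 + 3.1 + 37.0 = 178.9
Financial account = -(178.9 + 13.4) = -192.3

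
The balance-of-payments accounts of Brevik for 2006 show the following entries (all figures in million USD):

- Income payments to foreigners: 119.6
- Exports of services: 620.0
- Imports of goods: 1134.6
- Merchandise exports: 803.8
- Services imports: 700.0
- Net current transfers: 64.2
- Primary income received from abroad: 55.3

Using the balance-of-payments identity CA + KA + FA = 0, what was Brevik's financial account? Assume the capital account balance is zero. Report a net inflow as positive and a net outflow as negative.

Goods balance = 803.8 - 1134.6 = -330.8
Services balance = 620.0 - 700.0 = -80.0
Trade balance (goods + services) = -330.8 + (-80.0) = -410.8
Net primary income = 55.3 - 119.6 = -64.3
Net secondary income = 64.2
Current account = -410.8 + (-64.3) + 64.2 = -410.9
Financial account = -(-410.9) = 410.9

410.9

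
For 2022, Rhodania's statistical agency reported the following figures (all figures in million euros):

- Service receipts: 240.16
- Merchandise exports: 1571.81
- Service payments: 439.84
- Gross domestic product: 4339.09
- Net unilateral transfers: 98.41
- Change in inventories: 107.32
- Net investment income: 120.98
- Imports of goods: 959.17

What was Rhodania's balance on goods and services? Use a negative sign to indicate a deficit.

Goods balance = 1571.81 - 959.17 = 612.64
Services balance = 240.16 - 439.84 = -199.68
Trade balance (goods + services) = 612.64 + (-199.68) = 412.96

412.96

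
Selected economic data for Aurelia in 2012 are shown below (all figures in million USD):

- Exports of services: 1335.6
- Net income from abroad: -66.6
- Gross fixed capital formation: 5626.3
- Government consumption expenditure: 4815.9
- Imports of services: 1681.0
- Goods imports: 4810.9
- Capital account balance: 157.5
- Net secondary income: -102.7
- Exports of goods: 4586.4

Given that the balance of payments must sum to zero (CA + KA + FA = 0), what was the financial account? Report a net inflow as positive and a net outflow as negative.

581.7

Goods balance = 4586.4 - 4810.9 = -224.5
Services balance = 1335.6 - 1681.0 = -345.4
Trade balance (goods + services) = -224.5 + (-345.4) = -569.9
Net primary income = -66.6
Net secondary income = -102.7
Current account = -569.9 + (-66.6) + (-102.7) = -739.2
Financial account = -(-739.2 + 157.5) = 581.7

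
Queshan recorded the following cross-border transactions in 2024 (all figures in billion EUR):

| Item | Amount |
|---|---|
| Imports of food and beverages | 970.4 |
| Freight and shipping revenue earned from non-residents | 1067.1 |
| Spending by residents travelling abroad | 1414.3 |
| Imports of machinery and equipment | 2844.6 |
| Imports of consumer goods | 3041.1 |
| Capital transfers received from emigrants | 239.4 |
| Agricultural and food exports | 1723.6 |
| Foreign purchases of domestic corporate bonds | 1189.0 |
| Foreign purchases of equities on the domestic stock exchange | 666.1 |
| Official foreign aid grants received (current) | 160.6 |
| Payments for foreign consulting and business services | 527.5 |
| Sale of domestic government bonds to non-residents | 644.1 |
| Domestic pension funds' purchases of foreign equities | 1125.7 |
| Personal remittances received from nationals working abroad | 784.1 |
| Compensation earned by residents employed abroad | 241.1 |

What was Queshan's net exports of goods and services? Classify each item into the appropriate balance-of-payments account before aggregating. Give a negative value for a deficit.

-6007.2

Goods: -2844.6 - 970.4 - 3041.1 + 1723.6 = -5132.5
Services: -1414.3 - 527.5 + 1067.1 = -874.7
Trade balance = -5132.5 + (-874.7) = -6007.2
(Excluded from the trade balance — capital account: capital transfers received from emigrants 239.4; financial account: foreign purchases of domestic corporate bonds 1189.0, foreign purchases of equities on the domestic stock exchange 666.1, sale of domestic government bonds to non-residents 644.1, domestic pension funds' purchases of foreign equities 1125.7; secondary income: official foreign aid grants received (current) 160.6, personal remittances received from nationals working abroad 784.1; primary income: compensation earned by residents employed abroad 241.1.)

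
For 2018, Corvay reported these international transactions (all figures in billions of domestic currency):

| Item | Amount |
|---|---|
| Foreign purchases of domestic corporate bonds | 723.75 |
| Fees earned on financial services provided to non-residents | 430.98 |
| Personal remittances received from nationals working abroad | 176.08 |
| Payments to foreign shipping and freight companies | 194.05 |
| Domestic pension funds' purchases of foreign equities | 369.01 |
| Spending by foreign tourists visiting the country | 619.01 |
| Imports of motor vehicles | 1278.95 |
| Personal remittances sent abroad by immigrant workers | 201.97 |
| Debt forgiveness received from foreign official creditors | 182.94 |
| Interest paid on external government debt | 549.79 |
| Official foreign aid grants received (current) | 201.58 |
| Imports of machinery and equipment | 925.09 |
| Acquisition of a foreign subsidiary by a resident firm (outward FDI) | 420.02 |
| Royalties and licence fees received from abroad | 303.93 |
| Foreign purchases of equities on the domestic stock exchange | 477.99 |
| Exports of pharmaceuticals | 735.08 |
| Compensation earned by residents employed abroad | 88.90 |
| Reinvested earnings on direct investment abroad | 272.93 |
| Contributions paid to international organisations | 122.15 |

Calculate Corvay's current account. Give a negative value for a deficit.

Goods: -925.09 + 735.08 - 1278.95 = -1468.96
Services: 430.98 + 303.93 + 619.01 - 194.05 = 1159.87
Primary income: 88.90 + 272.93 - 549.79 = -187.96
Secondary income: 176.08 + 201.58 - 122.15 - 201.97 = 53.54
Current account = (-1468.96) + 1159.87 + (-187.96) + 53.54 = -443.51
(Excluded from the current account — financial account: foreign purchases of domestic corporate bonds 723.75, domestic pension funds' purchases of foreign equities 369.01, acquisition of a foreign subsidiary by a resident firm (outward FDI) 420.02, foreign purchases of equities on the domestic stock exchange 477.99; capital account: debt forgiveness received from foreign official creditors 182.94.)

-443.51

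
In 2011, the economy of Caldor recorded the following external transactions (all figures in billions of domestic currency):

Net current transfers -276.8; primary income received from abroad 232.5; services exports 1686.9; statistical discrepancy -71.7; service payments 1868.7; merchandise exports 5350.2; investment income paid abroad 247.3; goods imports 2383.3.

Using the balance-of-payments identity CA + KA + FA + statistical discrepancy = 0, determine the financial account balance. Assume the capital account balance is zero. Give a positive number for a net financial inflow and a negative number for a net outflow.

-2421.8

Goods balance = 5350.2 - 2383.3 = 2966.9
Services balance = 1686.9 - 1868.7 = -181.8
Trade balance (goods + services) = 2966.9 + (-181.8) = 2785.1
Net primary income = 232.5 - 247.3 = -14.8
Net secondary income = -276.8
Current account = 2785.1 + (-14.8) + (-276.8) = 2493.5
Financial account = -(2493.5 + (-71.7)) = -2421.8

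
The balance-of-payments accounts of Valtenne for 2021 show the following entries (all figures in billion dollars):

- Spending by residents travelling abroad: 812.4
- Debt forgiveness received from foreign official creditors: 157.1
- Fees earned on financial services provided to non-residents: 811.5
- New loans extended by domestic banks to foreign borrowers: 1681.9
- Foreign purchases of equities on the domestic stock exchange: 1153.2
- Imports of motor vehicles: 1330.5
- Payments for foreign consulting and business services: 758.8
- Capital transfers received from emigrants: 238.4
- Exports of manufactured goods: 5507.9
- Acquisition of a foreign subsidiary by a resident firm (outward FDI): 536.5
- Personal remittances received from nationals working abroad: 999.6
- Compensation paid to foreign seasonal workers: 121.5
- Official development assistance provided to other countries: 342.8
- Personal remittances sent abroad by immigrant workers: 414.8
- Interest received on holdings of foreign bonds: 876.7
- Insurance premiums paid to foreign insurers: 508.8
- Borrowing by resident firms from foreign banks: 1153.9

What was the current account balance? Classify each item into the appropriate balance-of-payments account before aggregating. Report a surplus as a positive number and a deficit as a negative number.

Goods: 5507.9 - 1330.5 = 4177.4
Services: 811.5 - 812.4 - 508.8 - 758.8 = -1268.5
Primary income: 876.7 - 121.5 = 755.2
Secondary income: -414.8 - 342.8 + 999.6 = 242.0
Current account = 4177.4 + (-1268.5) + 755.2 + 242.0 = 3906.1
(Excluded from the current account — capital account: debt forgiveness received from foreign official creditors 157.1, capital transfers received from emigrants 238.4; financial account: new loans extended by domestic banks to foreign borrowers 1681.9, foreign purchases of equities on the domestic stock exchange 1153.2, acquisition of a foreign subsidiary by a resident firm (outward FDI) 536.5, borrowing by resident firms from foreign banks 1153.9.)

3906.1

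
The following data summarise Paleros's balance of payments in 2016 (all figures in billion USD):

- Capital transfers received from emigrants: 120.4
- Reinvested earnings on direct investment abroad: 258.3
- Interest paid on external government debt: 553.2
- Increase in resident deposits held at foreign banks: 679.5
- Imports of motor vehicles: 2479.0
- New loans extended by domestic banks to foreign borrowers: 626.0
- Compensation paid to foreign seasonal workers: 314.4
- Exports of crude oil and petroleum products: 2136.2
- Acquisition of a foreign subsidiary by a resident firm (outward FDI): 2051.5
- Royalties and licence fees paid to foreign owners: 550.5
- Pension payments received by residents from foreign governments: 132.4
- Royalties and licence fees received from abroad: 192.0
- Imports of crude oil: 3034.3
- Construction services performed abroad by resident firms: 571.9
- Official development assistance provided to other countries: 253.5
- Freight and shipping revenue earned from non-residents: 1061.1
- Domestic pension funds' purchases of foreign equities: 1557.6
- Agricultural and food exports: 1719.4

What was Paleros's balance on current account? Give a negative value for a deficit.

-1113.6

Goods: -3034.3 + 2136.2 + 1719.4 - 2479.0 = -1657.7
Services: 192.0 + 571.9 - 550.5 + 1061.1 = 1274.5
Primary income: -314.4 + 258.3 - 553.2 = -609.3
Secondary income: -253.5 + 132.4 = -121.1
Current account = (-1657.7) + 1274.5 + (-609.3) + (-121.1) = -1113.6
(Excluded from the current account — capital account: capital transfers received from emigrants 120.4; financial account: increase in resident deposits held at foreign banks 679.5, new loans extended by domestic banks to foreign borrowers 626.0, acquisition of a foreign subsidiary by a resident firm (outward FDI) 2051.5, domestic pension funds' purchases of foreign equities 1557.6.)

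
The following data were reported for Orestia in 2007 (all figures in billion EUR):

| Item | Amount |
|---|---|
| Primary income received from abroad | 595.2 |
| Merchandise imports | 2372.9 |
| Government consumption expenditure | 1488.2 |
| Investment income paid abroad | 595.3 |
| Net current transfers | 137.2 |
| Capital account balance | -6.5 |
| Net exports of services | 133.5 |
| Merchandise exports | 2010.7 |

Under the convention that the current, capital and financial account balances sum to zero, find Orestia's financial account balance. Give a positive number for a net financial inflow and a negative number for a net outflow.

Goods balance = 2010.7 - 2372.9 = -362.2
Services balance = 133.5
Trade balance (goods + services) = -362.2 + 133.5 = -228.7
Net primary income = 595.2 - 595.3 = -0.1
Net secondary income = 137.2
Current account = -228.7 + (-0.1) + 137.2 = -91.6
Financial account = -(-91.6 + (-6.5)) = 98.1

98.1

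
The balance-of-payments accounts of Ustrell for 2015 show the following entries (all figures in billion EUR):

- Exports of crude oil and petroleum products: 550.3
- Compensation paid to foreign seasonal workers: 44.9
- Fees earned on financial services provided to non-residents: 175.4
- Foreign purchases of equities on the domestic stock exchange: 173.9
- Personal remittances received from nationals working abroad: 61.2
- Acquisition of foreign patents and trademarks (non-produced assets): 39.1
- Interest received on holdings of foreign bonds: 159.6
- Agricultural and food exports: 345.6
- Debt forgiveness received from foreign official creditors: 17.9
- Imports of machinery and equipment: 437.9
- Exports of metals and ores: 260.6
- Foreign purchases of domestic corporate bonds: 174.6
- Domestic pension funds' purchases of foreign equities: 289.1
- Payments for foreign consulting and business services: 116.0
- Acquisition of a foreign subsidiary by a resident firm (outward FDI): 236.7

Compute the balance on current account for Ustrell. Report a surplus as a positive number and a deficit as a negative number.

Goods: 345.6 + 260.6 + 550.3 - 437.9 = 718.6
Services: -116.0 + 175.4 = 59.4
Primary income: -44.9 + 159.6 = 114.7
Secondary income: 61.2
Current account = 718.6 + 59.4 + 114.7 + 61.2 = 953.9
(Excluded from the current account — financial account: foreign purchases of equities on the domestic stock exchange 173.9, foreign purchases of domestic corporate bonds 174.6, domestic pension funds' purchases of foreign equities 289.1, acquisition of a foreign subsidiary by a resident firm (outward FDI) 236.7; capital account: acquisition of foreign patents and trademarks (non-produced assets) 39.1, debt forgiveness received from foreign official creditors 17.9.)

953.9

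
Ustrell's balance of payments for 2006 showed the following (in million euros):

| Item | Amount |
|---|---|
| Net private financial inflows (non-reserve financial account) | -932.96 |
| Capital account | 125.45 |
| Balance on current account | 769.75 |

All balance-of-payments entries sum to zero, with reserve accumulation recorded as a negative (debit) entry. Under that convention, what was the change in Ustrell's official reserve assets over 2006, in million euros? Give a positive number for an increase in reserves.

Official reserve transactions balance = -(769.75 + 125.45 + (-932.96)) = 37.76
An accumulation of reserves is recorded as a debit (negative entry), so the change in the stock of reserves is the negative of that balance.
Change in official reserves = -(37.76) = -37.76

-37.76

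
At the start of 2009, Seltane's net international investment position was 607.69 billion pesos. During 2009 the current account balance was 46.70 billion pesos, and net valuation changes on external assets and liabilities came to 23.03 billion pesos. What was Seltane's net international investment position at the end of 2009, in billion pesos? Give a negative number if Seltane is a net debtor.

Change in NIIP = current account + net valuation change = 46.70 + 23.03 = 69.73
End-of-year NIIP = 607.69 + 69.73 = 677.42

677.42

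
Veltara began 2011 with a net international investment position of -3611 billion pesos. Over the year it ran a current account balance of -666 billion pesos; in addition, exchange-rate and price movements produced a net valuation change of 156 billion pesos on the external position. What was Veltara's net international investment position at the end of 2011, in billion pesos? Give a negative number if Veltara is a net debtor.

Change in NIIP = current account + net valuation change = -666 + 156 = -510
End-of-year NIIP = -3611 + (-510) = -4121

-4121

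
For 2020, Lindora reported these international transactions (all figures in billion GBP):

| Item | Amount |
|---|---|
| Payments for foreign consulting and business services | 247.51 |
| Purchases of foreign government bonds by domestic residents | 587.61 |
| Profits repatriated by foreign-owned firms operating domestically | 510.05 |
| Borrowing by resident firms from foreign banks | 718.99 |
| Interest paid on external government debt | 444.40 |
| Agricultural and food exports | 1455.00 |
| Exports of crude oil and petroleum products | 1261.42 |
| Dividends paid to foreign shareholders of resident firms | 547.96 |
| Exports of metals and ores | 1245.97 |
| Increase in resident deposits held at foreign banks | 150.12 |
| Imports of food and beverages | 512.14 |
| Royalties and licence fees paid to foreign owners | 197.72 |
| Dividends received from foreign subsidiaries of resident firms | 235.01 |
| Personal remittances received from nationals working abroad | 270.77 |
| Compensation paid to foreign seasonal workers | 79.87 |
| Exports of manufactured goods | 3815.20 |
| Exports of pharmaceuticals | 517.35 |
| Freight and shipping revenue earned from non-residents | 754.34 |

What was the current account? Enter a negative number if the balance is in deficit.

Goods: 3815.20 + 1455.00 + 1245.97 + 517.35 + 1261.42 - 512.14 = 7782.80
Services: -197.72 - 247.51 + 754.34 = 309.11
Primary income: -79.87 - 547.96 - 510.05 - 444.40 + 235.01 = -1347.27
Secondary income: 270.77
Current account = 7782.80 + 309.11 + (-1347.27) + 270.77 = 7015.41
(Excluded from the current account — financial account: purchases of foreign government bonds by domestic residents 587.61, borrowing by resident firms from foreign banks 718.99, increase in resident deposits held at foreign banks 150.12.)

7015.41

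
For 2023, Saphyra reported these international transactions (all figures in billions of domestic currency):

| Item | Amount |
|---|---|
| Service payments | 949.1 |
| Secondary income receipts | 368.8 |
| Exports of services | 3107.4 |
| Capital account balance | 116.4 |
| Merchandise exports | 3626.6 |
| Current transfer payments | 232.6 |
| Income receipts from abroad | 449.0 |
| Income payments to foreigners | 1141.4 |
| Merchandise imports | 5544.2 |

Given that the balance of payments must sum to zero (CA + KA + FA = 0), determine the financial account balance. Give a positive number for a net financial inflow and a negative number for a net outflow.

199.1

Goods balance = 3626.6 - 5544.2 = -1917.6
Services balance = 3107.4 - 949.1 = 2158.3
Trade balance (goods + services) = -1917.6 + 2158.3 = 240.7
Net primary income = 449.0 - 1141.4 = -692.4
Net secondary income = 368.8 - 232.6 = 136.2
Current account = 240.7 + (-692.4) + 136.2 = -315.5
Financial account = -(-315.5 + 116.4) = 199.1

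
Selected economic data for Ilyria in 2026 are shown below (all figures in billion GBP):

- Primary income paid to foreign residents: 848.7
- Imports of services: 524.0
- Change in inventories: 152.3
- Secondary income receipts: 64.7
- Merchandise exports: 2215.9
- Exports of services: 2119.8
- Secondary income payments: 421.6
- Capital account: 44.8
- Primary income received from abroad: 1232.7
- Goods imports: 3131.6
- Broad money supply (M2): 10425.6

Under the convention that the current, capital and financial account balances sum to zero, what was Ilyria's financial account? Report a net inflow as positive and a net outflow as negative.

-752.0

Goods balance = 2215.9 - 3131.6 = -915.7
Services balance = 2119.8 - 524.0 = 1595.8
Trade balance (goods + services) = -915.7 + 1595.8 = 680.1
Net primary income = 1232.7 - 848.7 = 384.0
Net secondary income = 64.7 - 421.6 = -356.9
Current account = 680.1 + 384.0 + (-356.9) = 707.2
Financial account = -(707.2 + 44.8) = -752.0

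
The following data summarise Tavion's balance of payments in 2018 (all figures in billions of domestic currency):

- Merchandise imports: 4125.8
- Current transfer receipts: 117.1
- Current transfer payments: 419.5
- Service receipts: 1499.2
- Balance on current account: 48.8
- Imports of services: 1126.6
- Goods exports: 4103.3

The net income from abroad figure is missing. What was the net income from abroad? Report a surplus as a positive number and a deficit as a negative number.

Current account = goods balance + services balance + net primary income + net secondary income
Sum of the known components = 47.7
Net income from abroad = CA - (known components) = 48.8 - 47.7 = 1.1

1.1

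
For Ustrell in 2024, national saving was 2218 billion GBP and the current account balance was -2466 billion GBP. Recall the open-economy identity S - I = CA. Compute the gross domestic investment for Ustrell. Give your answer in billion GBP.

4684

I = S - CA = 2218 - (-2466) = 4684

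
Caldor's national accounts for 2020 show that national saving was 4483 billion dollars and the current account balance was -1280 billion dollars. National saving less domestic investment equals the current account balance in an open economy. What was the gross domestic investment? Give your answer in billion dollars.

5763

I = S - CA = 4483 - (-1280) = 5763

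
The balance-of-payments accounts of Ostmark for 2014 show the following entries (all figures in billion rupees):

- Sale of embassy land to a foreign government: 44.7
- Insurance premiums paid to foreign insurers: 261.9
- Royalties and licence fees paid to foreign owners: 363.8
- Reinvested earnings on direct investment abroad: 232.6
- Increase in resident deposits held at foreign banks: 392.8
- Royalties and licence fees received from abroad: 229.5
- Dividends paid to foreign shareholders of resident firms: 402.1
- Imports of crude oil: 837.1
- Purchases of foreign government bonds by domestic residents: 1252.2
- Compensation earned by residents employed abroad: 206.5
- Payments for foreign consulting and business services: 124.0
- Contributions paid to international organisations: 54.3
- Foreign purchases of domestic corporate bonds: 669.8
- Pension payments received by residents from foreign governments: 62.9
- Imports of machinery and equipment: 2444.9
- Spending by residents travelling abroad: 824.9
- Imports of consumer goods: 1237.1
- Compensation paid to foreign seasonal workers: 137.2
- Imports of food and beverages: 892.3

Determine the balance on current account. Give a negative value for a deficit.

-6848.1

Goods: -892.3 - 837.1 - 1237.1 - 2444.9 = -5411.4
Services: 229.5 - 363.8 - 124.0 - 261.9 - 824.9 = -1345.1
Primary income: 206.5 - 402.1 + 232.6 - 137.2 = -100.2
Secondary income: -54.3 + 62.9 = 8.6
Current account = (-5411.4) + (-1345.1) + (-100.2) + 8.6 = -6848.1
(Excluded from the current account — capital account: sale of embassy land to a foreign government 44.7; financial account: increase in resident deposits held at foreign banks 392.8, purchases of foreign government bonds by domestic residents 1252.2, foreign purchases of domestic corporate bonds 669.8.)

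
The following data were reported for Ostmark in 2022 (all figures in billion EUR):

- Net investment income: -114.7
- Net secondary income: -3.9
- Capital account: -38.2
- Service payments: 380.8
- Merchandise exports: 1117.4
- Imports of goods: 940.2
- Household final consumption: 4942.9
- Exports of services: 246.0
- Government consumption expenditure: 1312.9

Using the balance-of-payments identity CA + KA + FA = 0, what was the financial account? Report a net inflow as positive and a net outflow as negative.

Goods balance = 1117.4 - 940.2 = 177.2
Services balance = 246.0 - 380.8 = -134.8
Trade balance (goods + services) = 177.2 + (-134.8) = 42.4
Net primary income = -114.7
Net secondary income = -3.9
Current account = 42.4 + (-114.7) + (-3.9) = -76.2
Financial account = -(-76.2 + (-38.2)) = 114.4

114.4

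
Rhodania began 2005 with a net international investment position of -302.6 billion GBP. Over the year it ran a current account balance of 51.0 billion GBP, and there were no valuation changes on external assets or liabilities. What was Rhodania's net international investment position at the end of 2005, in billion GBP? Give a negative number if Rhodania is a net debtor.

With no valuation effects, change in NIIP = current account = 51.0
End-of-year NIIP = -302.6 + 51.0 = -251.6

-251.6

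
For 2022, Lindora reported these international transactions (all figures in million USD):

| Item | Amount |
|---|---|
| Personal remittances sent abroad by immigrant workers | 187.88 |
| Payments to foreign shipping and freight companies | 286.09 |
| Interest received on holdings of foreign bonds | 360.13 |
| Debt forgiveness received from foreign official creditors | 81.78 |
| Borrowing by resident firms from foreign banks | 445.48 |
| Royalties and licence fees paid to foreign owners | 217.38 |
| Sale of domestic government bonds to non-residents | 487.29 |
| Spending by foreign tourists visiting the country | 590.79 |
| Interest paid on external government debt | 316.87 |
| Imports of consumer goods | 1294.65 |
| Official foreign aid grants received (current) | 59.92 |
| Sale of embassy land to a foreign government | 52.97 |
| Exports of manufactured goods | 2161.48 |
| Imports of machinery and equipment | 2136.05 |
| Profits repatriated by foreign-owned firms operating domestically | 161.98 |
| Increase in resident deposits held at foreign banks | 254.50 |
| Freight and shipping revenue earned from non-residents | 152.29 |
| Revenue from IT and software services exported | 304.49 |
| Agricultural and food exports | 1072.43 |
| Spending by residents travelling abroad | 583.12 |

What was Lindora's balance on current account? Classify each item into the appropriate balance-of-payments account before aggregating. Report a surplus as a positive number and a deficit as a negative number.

-482.49

Goods: 2161.48 + 1072.43 - 2136.05 - 1294.65 = -196.79
Services: 304.49 - 217.38 - 583.12 - 286.09 + 152.29 + 590.79 = -39.02
Primary income: -316.87 + 360.13 - 161.98 = -118.72
Secondary income: 59.92 - 187.88 = -127.96
Current account = (-196.79) + (-39.02) + (-118.72) + (-127.96) = -482.49
(Excluded from the current account — capital account: debt forgiveness received from foreign official creditors 81.78, sale of embassy land to a foreign government 52.97; financial account: borrowing by resident firms from foreign banks 445.48, sale of domestic government bonds to non-residents 487.29, increase in resident deposits held at foreign banks 254.50.)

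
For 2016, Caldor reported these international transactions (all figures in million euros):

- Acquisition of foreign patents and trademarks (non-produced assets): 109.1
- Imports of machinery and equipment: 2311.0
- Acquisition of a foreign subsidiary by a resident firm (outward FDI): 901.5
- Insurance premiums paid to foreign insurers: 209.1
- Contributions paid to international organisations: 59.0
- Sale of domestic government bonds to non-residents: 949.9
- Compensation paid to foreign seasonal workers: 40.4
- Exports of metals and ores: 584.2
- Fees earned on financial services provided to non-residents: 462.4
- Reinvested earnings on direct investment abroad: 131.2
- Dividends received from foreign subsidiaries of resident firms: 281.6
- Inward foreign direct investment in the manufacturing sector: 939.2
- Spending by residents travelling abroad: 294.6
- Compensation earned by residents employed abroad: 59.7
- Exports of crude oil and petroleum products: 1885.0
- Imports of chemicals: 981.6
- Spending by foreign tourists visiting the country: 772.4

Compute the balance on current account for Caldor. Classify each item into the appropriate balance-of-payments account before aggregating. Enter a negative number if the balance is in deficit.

280.8

Goods: 584.2 + 1885.0 - 981.6 - 2311.0 = -823.4
Services: -209.1 - 294.6 + 772.4 + 462.4 = 731.1
Primary income: -40.4 + 281.6 + 131.2 + 59.7 = 432.1
Secondary income: -59.0
Current account = (-823.4) + 731.1 + 432.1 + (-59.0) = 280.8
(Excluded from the current account — capital account: acquisition of foreign patents and trademarks (non-produced assets) 109.1; financial account: acquisition of a foreign subsidiary by a resident firm (outward FDI) 901.5, sale of domestic government bonds to non-residents 949.9, inward foreign direct investment in the manufacturing sector 939.2.)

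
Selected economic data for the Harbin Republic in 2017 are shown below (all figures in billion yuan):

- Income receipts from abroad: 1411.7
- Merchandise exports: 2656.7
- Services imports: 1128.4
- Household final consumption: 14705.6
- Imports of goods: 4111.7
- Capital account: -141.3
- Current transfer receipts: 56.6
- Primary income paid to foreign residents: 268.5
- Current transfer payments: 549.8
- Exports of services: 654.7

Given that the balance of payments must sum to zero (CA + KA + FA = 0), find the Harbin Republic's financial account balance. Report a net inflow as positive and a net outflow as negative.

1420.0

Goods balance = 2656.7 - 4111.7 = -1455.0
Services balance = 654.7 - 1128.4 = -473.7
Trade balance (goods + services) = -1455.0 + (-473.7) = -1928.7
Net primary income = 1411.7 - 268.5 = 1143.2
Net secondary income = 56.6 - 549.8 = -493.2
Current account = -1928.7 + 1143.2 + (-493.2) = -1278.7
Financial account = -(-1278.7 + (-141.3)) = 1420.0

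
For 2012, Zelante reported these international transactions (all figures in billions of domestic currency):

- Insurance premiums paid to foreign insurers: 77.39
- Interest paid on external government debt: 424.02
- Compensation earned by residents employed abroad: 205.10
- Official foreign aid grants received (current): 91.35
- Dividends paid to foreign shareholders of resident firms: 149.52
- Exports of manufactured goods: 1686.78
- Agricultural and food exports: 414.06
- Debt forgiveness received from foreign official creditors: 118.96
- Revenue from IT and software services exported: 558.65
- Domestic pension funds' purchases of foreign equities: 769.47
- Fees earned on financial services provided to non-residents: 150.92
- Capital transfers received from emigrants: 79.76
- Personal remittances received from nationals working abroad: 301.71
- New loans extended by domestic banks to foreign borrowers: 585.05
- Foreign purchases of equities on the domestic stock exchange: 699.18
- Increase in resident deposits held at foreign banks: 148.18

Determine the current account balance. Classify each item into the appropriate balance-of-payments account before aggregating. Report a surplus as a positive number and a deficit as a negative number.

2757.64

Goods: 1686.78 + 414.06 = 2100.84
Services: 558.65 + 150.92 - 77.39 = 632.18
Primary income: -149.52 - 424.02 + 205.10 = -368.44
Secondary income: 91.35 + 301.71 = 393.06
Current account = 2100.84 + 632.18 + (-368.44) + 393.06 = 2757.64
(Excluded from the current account — capital account: debt forgiveness received from foreign official creditors 118.96, capital transfers received from emigrants 79.76; financial account: domestic pension funds' purchases of foreign equities 769.47, new loans extended by domestic banks to foreign borrowers 585.05, foreign purchases of equities on the domestic stock exchange 699.18, increase in resident deposits held at foreign banks 148.18.)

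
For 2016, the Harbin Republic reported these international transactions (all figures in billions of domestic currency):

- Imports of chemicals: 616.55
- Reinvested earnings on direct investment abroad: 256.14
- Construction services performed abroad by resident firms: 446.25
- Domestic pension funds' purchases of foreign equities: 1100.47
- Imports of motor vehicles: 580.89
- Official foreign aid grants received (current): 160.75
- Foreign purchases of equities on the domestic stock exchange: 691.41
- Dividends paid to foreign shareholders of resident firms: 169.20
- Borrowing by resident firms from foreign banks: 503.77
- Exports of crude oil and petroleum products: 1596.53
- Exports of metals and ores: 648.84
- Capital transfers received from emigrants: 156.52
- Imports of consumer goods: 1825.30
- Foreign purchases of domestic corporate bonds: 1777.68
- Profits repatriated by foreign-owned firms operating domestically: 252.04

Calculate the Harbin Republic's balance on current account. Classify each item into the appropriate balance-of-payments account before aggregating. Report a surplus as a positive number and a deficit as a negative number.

-335.47

Goods: -616.55 - 1825.30 + 1596.53 - 580.89 + 648.84 = -777.37
Services: 446.25
Primary income: -169.20 + 256.14 - 252.04 = -165.10
Secondary income: 160.75
Current account = (-777.37) + 446.25 + (-165.10) + 160.75 = -335.47
(Excluded from the current account — financial account: domestic pension funds' purchases of foreign equities 1100.47, foreign purchases of equities on the domestic stock exchange 691.41, borrowing by resident firms from foreign banks 503.77, foreign purchases of domestic corporate bonds 1777.68; capital account: capital transfers received from emigrants 156.52.)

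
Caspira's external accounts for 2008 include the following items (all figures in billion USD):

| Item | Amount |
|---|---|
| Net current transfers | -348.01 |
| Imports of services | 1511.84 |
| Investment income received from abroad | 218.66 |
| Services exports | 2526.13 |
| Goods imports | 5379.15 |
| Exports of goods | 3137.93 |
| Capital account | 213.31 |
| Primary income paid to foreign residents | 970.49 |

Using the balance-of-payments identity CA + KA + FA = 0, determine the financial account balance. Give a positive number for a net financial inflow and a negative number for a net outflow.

2113.46

Goods balance = 3137.93 - 5379.15 = -2241.22
Services balance = 2526.13 - 1511.84 = 1014.29
Trade balance (goods + services) = -2241.22 + 1014.29 = -1226.93
Net primary income = 218.66 - 970.49 = -751.83
Net secondary income = -348.01
Current account = -1226.93 + (-751.83) + (-348.01) = -2326.77
Financial account = -(-2326.77 + 213.31) = 2113.46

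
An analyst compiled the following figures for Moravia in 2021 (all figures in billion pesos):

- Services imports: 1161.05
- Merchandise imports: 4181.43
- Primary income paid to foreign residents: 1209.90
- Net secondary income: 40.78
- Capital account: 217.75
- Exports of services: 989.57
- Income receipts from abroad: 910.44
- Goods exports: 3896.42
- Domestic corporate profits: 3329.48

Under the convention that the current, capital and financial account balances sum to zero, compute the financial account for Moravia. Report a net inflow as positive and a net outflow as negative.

497.42

Goods balance = 3896.42 - 4181.43 = -285.01
Services balance = 989.57 - 1161.05 = -171.48
Trade balance (goods + services) = -285.01 + (-171.48) = -456.49
Net primary income = 910.44 - 1209.90 = -299.46
Net secondary income = 40.78
Current account = -456.49 + (-299.46) + 40.78 = -715.17
Financial account = -(-715.17 + 217.75) = 497.42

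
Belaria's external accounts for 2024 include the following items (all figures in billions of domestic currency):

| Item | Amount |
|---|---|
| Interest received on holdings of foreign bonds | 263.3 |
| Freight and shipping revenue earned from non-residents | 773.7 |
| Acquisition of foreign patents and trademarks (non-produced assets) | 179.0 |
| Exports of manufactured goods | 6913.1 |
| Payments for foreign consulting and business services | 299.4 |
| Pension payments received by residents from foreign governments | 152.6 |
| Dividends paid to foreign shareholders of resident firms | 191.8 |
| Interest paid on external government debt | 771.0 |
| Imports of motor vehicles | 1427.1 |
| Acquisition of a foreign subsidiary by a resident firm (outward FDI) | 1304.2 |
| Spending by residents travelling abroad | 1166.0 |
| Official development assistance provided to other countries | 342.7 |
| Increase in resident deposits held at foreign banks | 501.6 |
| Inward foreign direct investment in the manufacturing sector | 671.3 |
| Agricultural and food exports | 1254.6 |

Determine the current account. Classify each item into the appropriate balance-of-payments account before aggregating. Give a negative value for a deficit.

5159.3

Goods: 1254.6 - 1427.1 + 6913.1 = 6740.6
Services: -299.4 + 773.7 - 1166.0 = -691.7
Primary income: 263.3 - 771.0 - 191.8 = -699.5
Secondary income: -342.7 + 152.6 = -190.1
Current account = 6740.6 + (-691.7) + (-699.5) + (-190.1) = 5159.3
(Excluded from the current account — capital account: acquisition of foreign patents and trademarks (non-produced assets) 179.0; financial account: acquisition of a foreign subsidiary by a resident firm (outward FDI) 1304.2, increase in resident deposits held at foreign banks 501.6, inward foreign direct investment in the manufacturing sector 671.3.)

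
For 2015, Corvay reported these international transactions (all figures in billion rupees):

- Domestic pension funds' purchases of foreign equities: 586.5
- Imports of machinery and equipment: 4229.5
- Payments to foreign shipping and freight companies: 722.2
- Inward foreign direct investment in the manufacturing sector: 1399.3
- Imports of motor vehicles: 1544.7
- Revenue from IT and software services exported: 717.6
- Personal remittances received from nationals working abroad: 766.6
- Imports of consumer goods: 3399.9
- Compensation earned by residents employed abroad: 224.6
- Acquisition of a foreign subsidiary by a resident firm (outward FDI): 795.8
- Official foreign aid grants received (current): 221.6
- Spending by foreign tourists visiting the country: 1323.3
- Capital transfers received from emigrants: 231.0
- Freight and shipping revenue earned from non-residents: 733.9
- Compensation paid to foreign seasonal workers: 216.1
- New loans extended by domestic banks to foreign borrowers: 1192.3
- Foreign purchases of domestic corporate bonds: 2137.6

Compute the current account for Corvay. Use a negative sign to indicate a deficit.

-6124.8

Goods: -4229.5 - 1544.7 - 3399.9 = -9174.1
Services: 717.6 - 722.2 + 1323.3 + 733.9 = 2052.6
Primary income: 224.6 - 216.1 = 8.5
Secondary income: 221.6 + 766.6 = 988.2
Current account = (-9174.1) + 2052.6 + 8.5 + 988.2 = -6124.8
(Excluded from the current account — financial account: domestic pension funds' purchases of foreign equities 586.5, inward foreign direct investment in the manufacturing sector 1399.3, acquisition of a foreign subsidiary by a resident firm (outward FDI) 795.8, new loans extended by domestic banks to foreign borrowers 1192.3, foreign purchases of domestic corporate bonds 2137.6; capital account: capital transfers received from emigrants 231.0.)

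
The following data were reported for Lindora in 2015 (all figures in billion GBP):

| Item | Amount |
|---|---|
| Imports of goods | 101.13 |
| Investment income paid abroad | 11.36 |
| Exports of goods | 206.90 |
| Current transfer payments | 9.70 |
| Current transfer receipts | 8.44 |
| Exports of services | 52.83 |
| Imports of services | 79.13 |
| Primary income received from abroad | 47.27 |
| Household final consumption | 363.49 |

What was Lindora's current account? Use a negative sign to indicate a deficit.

114.12

Goods balance = 206.90 - 101.13 = 105.77
Services balance = 52.83 - 79.13 = -26.30
Trade balance (goods + services) = 105.77 + (-26.30) = 79.47
Net primary income = 47.27 - 11.36 = 35.91
Net secondary income = 8.44 - 9.70 = -1.26
Current account = 79.47 + 35.91 + (-1.26) = 114.12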